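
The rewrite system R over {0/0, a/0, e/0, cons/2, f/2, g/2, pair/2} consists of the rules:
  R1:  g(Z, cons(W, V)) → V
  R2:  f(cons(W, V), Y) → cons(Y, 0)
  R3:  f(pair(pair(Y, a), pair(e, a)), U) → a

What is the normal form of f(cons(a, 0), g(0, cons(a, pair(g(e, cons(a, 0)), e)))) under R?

1. f(cons(a, 0), g(0, cons(a, pair(g(e, cons(a, 0)), e))))  →  cons(g(0, cons(a, pair(g(e, cons(a, 0)), e))), 0)   [R2 at ε]
2. cons(g(0, cons(a, pair(g(e, cons(a, 0)), e))), 0)  →  cons(pair(g(e, cons(a, 0)), e), 0)   [R1 at 1]
3. cons(pair(g(e, cons(a, 0)), e), 0)  →  cons(pair(0, e), 0)   [R1 at 1.1]

cons(pair(0, e), 0)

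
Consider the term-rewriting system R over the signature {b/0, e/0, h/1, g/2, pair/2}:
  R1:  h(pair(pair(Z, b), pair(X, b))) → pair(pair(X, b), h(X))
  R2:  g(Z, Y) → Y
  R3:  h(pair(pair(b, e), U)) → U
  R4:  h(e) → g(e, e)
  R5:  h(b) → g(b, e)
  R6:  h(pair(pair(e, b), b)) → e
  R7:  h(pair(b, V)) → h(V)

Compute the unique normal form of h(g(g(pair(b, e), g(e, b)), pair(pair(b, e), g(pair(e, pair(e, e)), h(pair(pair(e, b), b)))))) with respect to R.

e

1. h(g(g(pair(b, e), g(e, b)), pair(pair(b, e), g(pair(e, pair(e, e)), h(pair(pair(e, b), b))))))  →  h(pair(pair(b, e), g(pair(e, pair(e, e)), h(pair(pair(e, b), b)))))   [R2 at 1]
2. h(pair(pair(b, e), g(pair(e, pair(e, e)), h(pair(pair(e, b), b)))))  →  g(pair(e, pair(e, e)), h(pair(pair(e, b), b)))   [R3 at ε]
3. g(pair(e, pair(e, e)), h(pair(pair(e, b), b)))  →  h(pair(pair(e, b), b))   [R2 at ε]
4. h(pair(pair(e, b), b))  →  e   [R6 at ε]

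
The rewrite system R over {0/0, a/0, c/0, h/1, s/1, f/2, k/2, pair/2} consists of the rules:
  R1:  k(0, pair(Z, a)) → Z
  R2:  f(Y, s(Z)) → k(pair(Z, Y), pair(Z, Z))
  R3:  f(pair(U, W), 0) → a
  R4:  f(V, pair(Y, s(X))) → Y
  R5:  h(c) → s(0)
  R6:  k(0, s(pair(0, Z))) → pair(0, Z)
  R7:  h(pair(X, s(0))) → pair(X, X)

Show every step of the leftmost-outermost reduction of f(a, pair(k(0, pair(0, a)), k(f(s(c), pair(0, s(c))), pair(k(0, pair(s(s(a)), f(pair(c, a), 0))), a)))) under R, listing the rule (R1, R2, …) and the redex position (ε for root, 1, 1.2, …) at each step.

1. f(a, pair(k(0, pair(0, a)), k(f(s(c), pair(0, s(c))), pair(k(0, pair(s(s(a)), f(pair(c, a), 0))), a))))  →  f(a, pair(0, k(f(s(c), pair(0, s(c))), pair(k(0, pair(s(s(a)), f(pair(c, a), 0))), a))))   [R1 at 2.1]
2. f(a, pair(0, k(f(s(c), pair(0, s(c))), pair(k(0, pair(s(s(a)), f(pair(c, a), 0))), a))))  →  f(a, pair(0, k(0, pair(k(0, pair(s(s(a)), f(pair(c, a), 0))), a))))   [R4 at 2.2.1]
3. f(a, pair(0, k(0, pair(k(0, pair(s(s(a)), f(pair(c, a), 0))), a))))  →  f(a, pair(0, k(0, pair(s(s(a)), f(pair(c, a), 0)))))   [R1 at 2.2]
4. f(a, pair(0, k(0, pair(s(s(a)), f(pair(c, a), 0)))))  →  f(a, pair(0, k(0, pair(s(s(a)), a))))   [R3 at 2.2.2.2]
5. f(a, pair(0, k(0, pair(s(s(a)), a))))  →  f(a, pair(0, s(s(a))))   [R1 at 2.2]
6. f(a, pair(0, s(s(a))))  →  0   [R4 at ε]

0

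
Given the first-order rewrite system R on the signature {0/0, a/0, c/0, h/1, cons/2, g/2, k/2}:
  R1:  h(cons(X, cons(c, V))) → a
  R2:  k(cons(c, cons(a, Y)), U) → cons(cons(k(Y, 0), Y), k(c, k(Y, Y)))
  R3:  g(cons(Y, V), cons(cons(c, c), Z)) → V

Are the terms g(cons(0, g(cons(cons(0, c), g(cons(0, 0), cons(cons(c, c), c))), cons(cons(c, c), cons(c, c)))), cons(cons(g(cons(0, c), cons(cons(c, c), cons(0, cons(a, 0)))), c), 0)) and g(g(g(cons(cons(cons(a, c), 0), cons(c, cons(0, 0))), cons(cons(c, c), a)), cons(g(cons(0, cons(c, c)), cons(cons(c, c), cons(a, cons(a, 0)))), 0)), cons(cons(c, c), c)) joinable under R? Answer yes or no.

Reduce t₁ = g(cons(0, g(cons(cons(0, c), g(cons(0, 0), cons(cons(c, c), c))), cons(cons(c, c), cons(c, c)))), cons(cons(g(cons(0, c), cons(cons(c, c), cons(0, cons(a, 0)))), c), 0)):
1. g(cons(0, g(cons(cons(0, c), g(cons(0, 0), cons(cons(c, c), c))), cons(cons(c, c), cons(c, c)))), cons(cons(g(cons(0, c), cons(cons(c, c), cons(0, cons(a, 0)))), c), 0))  →  g(cons(0, g(cons(0, 0), cons(cons(c, c), c))), cons(cons(g(cons(0, c), cons(cons(c, c), cons(0, cons(a, 0)))), c), 0))   [R3 at 1.2]
2. g(cons(0, g(cons(0, 0), cons(cons(c, c), c))), cons(cons(g(cons(0, c), cons(cons(c, c), cons(0, cons(a, 0)))), c), 0))  →  g(cons(0, 0), cons(cons(g(cons(0, c), cons(cons(c, c), cons(0, cons(a, 0)))), c), 0))   [R3 at 1.2]
3. g(cons(0, 0), cons(cons(g(cons(0, c), cons(cons(c, c), cons(0, cons(a, 0)))), c), 0))  →  g(cons(0, 0), cons(cons(c, c), 0))   [R3 at 2.1.1]
4. g(cons(0, 0), cons(cons(c, c), 0))  →  0   [R3 at ε]

Reduce t₂ = g(g(g(cons(cons(cons(a, c), 0), cons(c, cons(0, 0))), cons(cons(c, c), a)), cons(g(cons(0, cons(c, c)), cons(cons(c, c), cons(a, cons(a, 0)))), 0)), cons(cons(c, c), c)):
1. g(g(g(cons(cons(cons(a, c), 0), cons(c, cons(0, 0))), cons(cons(c, c), a)), cons(g(cons(0, cons(c, c)), cons(cons(c, c), cons(a, cons(a, 0)))), 0)), cons(cons(c, c), c))  →  g(g(cons(c, cons(0, 0)), cons(g(cons(0, cons(c, c)), cons(cons(c, c), cons(a, cons(a, 0)))), 0)), cons(cons(c, c), c))   [R3 at 1.1]
2. g(g(cons(c, cons(0, 0)), cons(g(cons(0, cons(c, c)), cons(cons(c, c), cons(a, cons(a, 0)))), 0)), cons(cons(c, c), c))  →  g(g(cons(c, cons(0, 0)), cons(cons(c, c), 0)), cons(cons(c, c), c))   [R3 at 1.2.1]
3. g(g(cons(c, cons(0, 0)), cons(cons(c, c), 0)), cons(cons(c, c), c))  →  g(cons(0, 0), cons(cons(c, c), c))   [R3 at 1]
4. g(cons(0, 0), cons(cons(c, c), c))  →  0   [R3 at ε]

yes — NF(t₁) = 0, NF(t₂) = 0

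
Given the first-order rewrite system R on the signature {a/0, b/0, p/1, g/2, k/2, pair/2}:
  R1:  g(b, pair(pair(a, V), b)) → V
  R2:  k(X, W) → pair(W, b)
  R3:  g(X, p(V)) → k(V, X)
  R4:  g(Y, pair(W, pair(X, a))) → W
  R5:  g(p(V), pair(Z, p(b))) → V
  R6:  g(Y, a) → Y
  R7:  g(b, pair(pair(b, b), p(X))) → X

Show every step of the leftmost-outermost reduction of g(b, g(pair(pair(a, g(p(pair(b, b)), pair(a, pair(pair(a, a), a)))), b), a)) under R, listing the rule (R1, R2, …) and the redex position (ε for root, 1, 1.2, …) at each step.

a

1. g(b, g(pair(pair(a, g(p(pair(b, b)), pair(a, pair(pair(a, a), a)))), b), a))  →  g(b, pair(pair(a, g(p(pair(b, b)), pair(a, pair(pair(a, a), a)))), b))   [R6 at 2]
2. g(b, pair(pair(a, g(p(pair(b, b)), pair(a, pair(pair(a, a), a)))), b))  →  g(p(pair(b, b)), pair(a, pair(pair(a, a), a)))   [R1 at ε]
3. g(p(pair(b, b)), pair(a, pair(pair(a, a), a)))  →  a   [R4 at ε]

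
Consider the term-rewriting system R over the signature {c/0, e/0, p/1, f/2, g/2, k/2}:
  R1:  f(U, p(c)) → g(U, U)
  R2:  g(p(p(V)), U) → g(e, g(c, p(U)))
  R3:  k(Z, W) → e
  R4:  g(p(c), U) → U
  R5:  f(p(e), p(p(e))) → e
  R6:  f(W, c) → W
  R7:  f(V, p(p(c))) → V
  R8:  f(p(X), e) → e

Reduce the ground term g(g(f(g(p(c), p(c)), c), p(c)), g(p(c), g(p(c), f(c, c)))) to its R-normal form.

c

1. g(g(f(g(p(c), p(c)), c), p(c)), g(p(c), g(p(c), f(c, c))))  →  g(g(g(p(c), p(c)), p(c)), g(p(c), g(p(c), f(c, c))))   [R6 at 1.1]
2. g(g(g(p(c), p(c)), p(c)), g(p(c), g(p(c), f(c, c))))  →  g(g(p(c), p(c)), g(p(c), g(p(c), f(c, c))))   [R4 at 1.1]
3. g(g(p(c), p(c)), g(p(c), g(p(c), f(c, c))))  →  g(p(c), g(p(c), g(p(c), f(c, c))))   [R4 at 1]
4. g(p(c), g(p(c), g(p(c), f(c, c))))  →  g(p(c), g(p(c), f(c, c)))   [R4 at ε]
5. g(p(c), g(p(c), f(c, c)))  →  g(p(c), f(c, c))   [R4 at ε]
6. g(p(c), f(c, c))  →  f(c, c)   [R4 at ε]
7. f(c, c)  →  c   [R6 at ε]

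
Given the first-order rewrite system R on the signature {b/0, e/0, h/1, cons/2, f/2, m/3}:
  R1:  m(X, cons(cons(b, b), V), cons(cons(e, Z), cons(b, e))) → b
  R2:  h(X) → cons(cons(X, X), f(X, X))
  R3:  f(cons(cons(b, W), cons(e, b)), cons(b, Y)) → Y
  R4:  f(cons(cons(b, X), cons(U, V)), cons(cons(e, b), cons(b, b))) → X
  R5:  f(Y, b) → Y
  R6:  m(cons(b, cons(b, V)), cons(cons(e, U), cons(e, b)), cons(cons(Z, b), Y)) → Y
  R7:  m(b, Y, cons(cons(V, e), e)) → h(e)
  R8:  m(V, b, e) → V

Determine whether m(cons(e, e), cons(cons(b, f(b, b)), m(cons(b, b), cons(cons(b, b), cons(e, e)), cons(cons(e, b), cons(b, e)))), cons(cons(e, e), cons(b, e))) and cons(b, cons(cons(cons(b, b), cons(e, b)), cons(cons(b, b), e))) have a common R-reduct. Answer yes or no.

no — NF(t₁) = b, NF(t₂) = cons(b, cons(cons(cons(b, b), cons(e, b)), cons(cons(b, b), e)))

Reduce t₁ = m(cons(e, e), cons(cons(b, f(b, b)), m(cons(b, b), cons(cons(b, b), cons(e, e)), cons(cons(e, b), cons(b, e)))), cons(cons(e, e), cons(b, e))):
1. m(cons(e, e), cons(cons(b, f(b, b)), m(cons(b, b), cons(cons(b, b), cons(e, e)), cons(cons(e, b), cons(b, e)))), cons(cons(e, e), cons(b, e)))  →  m(cons(e, e), cons(cons(b, b), m(cons(b, b), cons(cons(b, b), cons(e, e)), cons(cons(e, b), cons(b, e)))), cons(cons(e, e), cons(b, e)))   [R5 at 2.1.2]
2. m(cons(e, e), cons(cons(b, b), m(cons(b, b), cons(cons(b, b), cons(e, e)), cons(cons(e, b), cons(b, e)))), cons(cons(e, e), cons(b, e)))  →  b   [R1 at ε]

Reduce t₂ = cons(b, cons(cons(cons(b, b), cons(e, b)), cons(cons(b, b), e))):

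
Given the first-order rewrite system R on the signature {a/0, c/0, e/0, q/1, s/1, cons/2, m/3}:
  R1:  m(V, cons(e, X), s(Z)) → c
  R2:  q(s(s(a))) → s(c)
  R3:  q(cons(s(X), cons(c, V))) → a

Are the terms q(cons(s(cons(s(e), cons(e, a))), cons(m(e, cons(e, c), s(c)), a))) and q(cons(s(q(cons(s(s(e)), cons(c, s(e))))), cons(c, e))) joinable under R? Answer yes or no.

Reduce t₁ = q(cons(s(cons(s(e), cons(e, a))), cons(m(e, cons(e, c), s(c)), a))):
1. q(cons(s(cons(s(e), cons(e, a))), cons(m(e, cons(e, c), s(c)), a)))  →  q(cons(s(cons(s(e), cons(e, a))), cons(c, a)))   [R1 at 1.2.1]
2. q(cons(s(cons(s(e), cons(e, a))), cons(c, a)))  →  a   [R3 at ε]

Reduce t₂ = q(cons(s(q(cons(s(s(e)), cons(c, s(e))))), cons(c, e))):
1. q(cons(s(q(cons(s(s(e)), cons(c, s(e))))), cons(c, e)))  →  a   [R3 at ε]

yes — NF(t₁) = a, NF(t₂) = a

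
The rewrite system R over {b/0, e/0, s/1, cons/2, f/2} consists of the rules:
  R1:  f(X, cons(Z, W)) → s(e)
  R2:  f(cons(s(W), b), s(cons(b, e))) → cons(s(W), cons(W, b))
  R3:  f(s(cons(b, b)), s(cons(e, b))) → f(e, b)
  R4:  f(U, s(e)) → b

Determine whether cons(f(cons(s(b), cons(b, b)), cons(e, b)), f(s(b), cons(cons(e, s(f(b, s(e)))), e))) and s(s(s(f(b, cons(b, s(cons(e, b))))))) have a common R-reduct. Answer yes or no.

no — NF(t₁) = cons(s(e), s(e)), NF(t₂) = s(s(s(s(e))))

Reduce t₁ = cons(f(cons(s(b), cons(b, b)), cons(e, b)), f(s(b), cons(cons(e, s(f(b, s(e)))), e))):
1. cons(f(cons(s(b), cons(b, b)), cons(e, b)), f(s(b), cons(cons(e, s(f(b, s(e)))), e)))  →  cons(s(e), f(s(b), cons(cons(e, s(f(b, s(e)))), e)))   [R1 at 1]
2. cons(s(e), f(s(b), cons(cons(e, s(f(b, s(e)))), e)))  →  cons(s(e), s(e))   [R1 at 2]

Reduce t₂ = s(s(s(f(b, cons(b, s(cons(e, b))))))):
1. s(s(s(f(b, cons(b, s(cons(e, b)))))))  →  s(s(s(s(e))))   [R1 at 1.1.1]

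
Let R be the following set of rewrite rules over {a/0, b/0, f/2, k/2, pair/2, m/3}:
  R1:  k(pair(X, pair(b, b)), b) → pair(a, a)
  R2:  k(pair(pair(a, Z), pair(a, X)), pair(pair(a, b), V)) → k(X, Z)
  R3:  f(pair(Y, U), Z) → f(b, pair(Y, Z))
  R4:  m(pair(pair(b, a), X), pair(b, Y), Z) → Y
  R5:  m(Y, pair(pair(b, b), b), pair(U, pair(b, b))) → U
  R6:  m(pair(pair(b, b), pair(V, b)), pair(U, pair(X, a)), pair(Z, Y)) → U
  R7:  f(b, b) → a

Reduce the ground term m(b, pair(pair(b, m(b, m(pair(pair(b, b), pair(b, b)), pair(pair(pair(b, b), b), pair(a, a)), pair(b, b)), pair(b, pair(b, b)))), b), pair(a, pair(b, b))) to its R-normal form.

a

1. m(b, pair(pair(b, m(b, m(pair(pair(b, b), pair(b, b)), pair(pair(pair(b, b), b), pair(a, a)), pair(b, b)), pair(b, pair(b, b)))), b), pair(a, pair(b, b)))  →  m(b, pair(pair(b, m(b, pair(pair(b, b), b), pair(b, pair(b, b)))), b), pair(a, pair(b, b)))   [R6 at 2.1.2.2]
2. m(b, pair(pair(b, m(b, pair(pair(b, b), b), pair(b, pair(b, b)))), b), pair(a, pair(b, b)))  →  m(b, pair(pair(b, b), b), pair(a, pair(b, b)))   [R5 at 2.1.2]
3. m(b, pair(pair(b, b), b), pair(a, pair(b, b)))  →  a   [R5 at ε]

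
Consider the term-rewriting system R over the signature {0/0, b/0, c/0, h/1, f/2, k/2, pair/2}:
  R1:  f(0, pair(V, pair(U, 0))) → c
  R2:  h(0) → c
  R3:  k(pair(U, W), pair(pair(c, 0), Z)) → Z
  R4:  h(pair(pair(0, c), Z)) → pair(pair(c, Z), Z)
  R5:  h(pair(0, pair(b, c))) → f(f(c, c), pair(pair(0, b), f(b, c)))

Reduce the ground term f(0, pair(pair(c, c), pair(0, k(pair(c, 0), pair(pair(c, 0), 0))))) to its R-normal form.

c

1. f(0, pair(pair(c, c), pair(0, k(pair(c, 0), pair(pair(c, 0), 0)))))  →  f(0, pair(pair(c, c), pair(0, 0)))   [R3 at 2.2.2]
2. f(0, pair(pair(c, c), pair(0, 0)))  →  c   [R1 at ε]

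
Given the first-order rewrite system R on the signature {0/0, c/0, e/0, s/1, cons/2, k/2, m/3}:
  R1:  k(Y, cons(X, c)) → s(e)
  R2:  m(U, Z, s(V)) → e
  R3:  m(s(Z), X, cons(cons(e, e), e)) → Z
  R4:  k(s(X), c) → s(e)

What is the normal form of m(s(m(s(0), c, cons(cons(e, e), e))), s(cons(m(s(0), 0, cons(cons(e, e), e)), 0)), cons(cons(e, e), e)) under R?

1. m(s(m(s(0), c, cons(cons(e, e), e))), s(cons(m(s(0), 0, cons(cons(e, e), e)), 0)), cons(cons(e, e), e))  →  m(s(0), c, cons(cons(e, e), e))   [R3 at ε]
2. m(s(0), c, cons(cons(e, e), e))  →  0   [R3 at ε]

0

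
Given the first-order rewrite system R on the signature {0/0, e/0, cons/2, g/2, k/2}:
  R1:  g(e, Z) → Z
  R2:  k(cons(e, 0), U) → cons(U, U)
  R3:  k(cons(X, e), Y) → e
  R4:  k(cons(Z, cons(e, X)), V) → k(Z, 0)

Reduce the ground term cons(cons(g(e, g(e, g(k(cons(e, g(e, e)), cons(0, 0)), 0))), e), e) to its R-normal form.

1. cons(cons(g(e, g(e, g(k(cons(e, g(e, e)), cons(0, 0)), 0))), e), e)  →  cons(cons(g(e, g(k(cons(e, g(e, e)), cons(0, 0)), 0)), e), e)   [R1 at 1.1]
2. cons(cons(g(e, g(k(cons(e, g(e, e)), cons(0, 0)), 0)), e), e)  →  cons(cons(g(k(cons(e, g(e, e)), cons(0, 0)), 0), e), e)   [R1 at 1.1]
3. cons(cons(g(k(cons(e, g(e, e)), cons(0, 0)), 0), e), e)  →  cons(cons(g(k(cons(e, e), cons(0, 0)), 0), e), e)   [R1 at 1.1.1.1.2]
4. cons(cons(g(k(cons(e, e), cons(0, 0)), 0), e), e)  →  cons(cons(g(e, 0), e), e)   [R3 at 1.1.1]
5. cons(cons(g(e, 0), e), e)  →  cons(cons(0, e), e)   [R1 at 1.1]

cons(cons(0, e), e)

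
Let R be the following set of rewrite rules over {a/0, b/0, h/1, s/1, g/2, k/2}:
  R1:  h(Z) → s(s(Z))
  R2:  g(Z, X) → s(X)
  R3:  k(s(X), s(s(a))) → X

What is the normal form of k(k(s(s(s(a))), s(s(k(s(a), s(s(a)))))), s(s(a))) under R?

s(a)

1. k(k(s(s(s(a))), s(s(k(s(a), s(s(a)))))), s(s(a)))  →  k(k(s(s(s(a))), s(s(a))), s(s(a)))   [R3 at 1.2.1.1]
2. k(k(s(s(s(a))), s(s(a))), s(s(a)))  →  k(s(s(a)), s(s(a)))   [R3 at 1]
3. k(s(s(a)), s(s(a)))  →  s(a)   [R3 at ε]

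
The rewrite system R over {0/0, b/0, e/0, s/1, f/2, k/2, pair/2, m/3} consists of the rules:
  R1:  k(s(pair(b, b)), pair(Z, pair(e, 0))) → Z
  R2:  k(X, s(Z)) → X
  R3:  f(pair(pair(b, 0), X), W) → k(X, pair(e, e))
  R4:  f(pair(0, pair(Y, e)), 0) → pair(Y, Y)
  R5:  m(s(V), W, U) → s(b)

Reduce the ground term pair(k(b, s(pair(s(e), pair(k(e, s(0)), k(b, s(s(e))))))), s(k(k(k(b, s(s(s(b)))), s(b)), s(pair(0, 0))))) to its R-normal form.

1. pair(k(b, s(pair(s(e), pair(k(e, s(0)), k(b, s(s(e))))))), s(k(k(k(b, s(s(s(b)))), s(b)), s(pair(0, 0)))))  →  pair(b, s(k(k(k(b, s(s(s(b)))), s(b)), s(pair(0, 0)))))   [R2 at 1]
2. pair(b, s(k(k(k(b, s(s(s(b)))), s(b)), s(pair(0, 0)))))  →  pair(b, s(k(k(b, s(s(s(b)))), s(b))))   [R2 at 2.1]
3. pair(b, s(k(k(b, s(s(s(b)))), s(b))))  →  pair(b, s(k(b, s(s(s(b))))))   [R2 at 2.1]
4. pair(b, s(k(b, s(s(s(b))))))  →  pair(b, s(b))   [R2 at 2.1]

pair(b, s(b))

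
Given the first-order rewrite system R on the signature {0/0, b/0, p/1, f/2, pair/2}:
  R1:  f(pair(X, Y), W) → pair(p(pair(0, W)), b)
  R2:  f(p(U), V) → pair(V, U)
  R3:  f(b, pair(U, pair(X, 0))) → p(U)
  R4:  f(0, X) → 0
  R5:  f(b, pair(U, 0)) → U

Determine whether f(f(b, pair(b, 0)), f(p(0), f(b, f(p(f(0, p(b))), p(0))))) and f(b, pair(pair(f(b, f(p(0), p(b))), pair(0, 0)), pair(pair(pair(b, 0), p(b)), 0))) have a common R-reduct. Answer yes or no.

Reduce t₁ = f(f(b, pair(b, 0)), f(p(0), f(b, f(p(f(0, p(b))), p(0))))):
1. f(f(b, pair(b, 0)), f(p(0), f(b, f(p(f(0, p(b))), p(0)))))  →  f(b, f(p(0), f(b, f(p(f(0, p(b))), p(0)))))   [R5 at 1]
2. f(b, f(p(0), f(b, f(p(f(0, p(b))), p(0)))))  →  f(b, pair(f(b, f(p(f(0, p(b))), p(0))), 0))   [R2 at 2]
3. f(b, pair(f(b, f(p(f(0, p(b))), p(0))), 0))  →  f(b, f(p(f(0, p(b))), p(0)))   [R5 at ε]
4. f(b, f(p(f(0, p(b))), p(0)))  →  f(b, pair(p(0), f(0, p(b))))   [R2 at 2]
5. f(b, pair(p(0), f(0, p(b))))  →  f(b, pair(p(0), 0))   [R4 at 2.2]
6. f(b, pair(p(0), 0))  →  p(0)   [R5 at ε]

Reduce t₂ = f(b, pair(pair(f(b, f(p(0), p(b))), pair(0, 0)), pair(pair(pair(b, 0), p(b)), 0))):
1. f(b, pair(pair(f(b, f(p(0), p(b))), pair(0, 0)), pair(pair(pair(b, 0), p(b)), 0)))  →  p(pair(f(b, f(p(0), p(b))), pair(0, 0)))   [R3 at ε]
2. p(pair(f(b, f(p(0), p(b))), pair(0, 0)))  →  p(pair(f(b, pair(p(b), 0)), pair(0, 0)))   [R2 at 1.1.2]
3. p(pair(f(b, pair(p(b), 0)), pair(0, 0)))  →  p(pair(p(b), pair(0, 0)))   [R5 at 1.1]

no — NF(t₁) = p(0), NF(t₂) = p(pair(p(b), pair(0, 0)))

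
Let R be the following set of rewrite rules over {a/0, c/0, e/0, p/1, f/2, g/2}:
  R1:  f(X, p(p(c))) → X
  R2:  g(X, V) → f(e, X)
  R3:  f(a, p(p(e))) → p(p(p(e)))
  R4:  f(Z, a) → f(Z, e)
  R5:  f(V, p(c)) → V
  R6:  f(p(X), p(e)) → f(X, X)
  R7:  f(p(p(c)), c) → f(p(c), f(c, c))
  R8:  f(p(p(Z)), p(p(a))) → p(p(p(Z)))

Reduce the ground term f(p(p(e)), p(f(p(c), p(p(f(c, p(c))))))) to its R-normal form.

1. f(p(p(e)), p(f(p(c), p(p(f(c, p(c)))))))  →  f(p(p(e)), p(f(p(c), p(p(c)))))   [R5 at 2.1.2.1.1]
2. f(p(p(e)), p(f(p(c), p(p(c)))))  →  f(p(p(e)), p(p(c)))   [R1 at 2.1]
3. f(p(p(e)), p(p(c)))  →  p(p(e))   [R1 at ε]

p(p(e))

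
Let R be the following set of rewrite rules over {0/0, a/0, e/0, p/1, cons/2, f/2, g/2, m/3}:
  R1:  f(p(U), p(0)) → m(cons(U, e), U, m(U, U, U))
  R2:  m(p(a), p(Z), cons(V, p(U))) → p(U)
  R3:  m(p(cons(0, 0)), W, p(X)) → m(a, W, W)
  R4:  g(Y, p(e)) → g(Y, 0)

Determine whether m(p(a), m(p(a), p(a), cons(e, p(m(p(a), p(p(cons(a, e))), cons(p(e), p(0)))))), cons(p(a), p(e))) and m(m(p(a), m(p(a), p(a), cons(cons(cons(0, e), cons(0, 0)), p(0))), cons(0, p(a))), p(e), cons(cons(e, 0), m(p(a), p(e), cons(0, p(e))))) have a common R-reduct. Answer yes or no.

yes — NF(t₁) = p(e), NF(t₂) = p(e)

Reduce t₁ = m(p(a), m(p(a), p(a), cons(e, p(m(p(a), p(p(cons(a, e))), cons(p(e), p(0)))))), cons(p(a), p(e))):
1. m(p(a), m(p(a), p(a), cons(e, p(m(p(a), p(p(cons(a, e))), cons(p(e), p(0)))))), cons(p(a), p(e)))  →  m(p(a), p(m(p(a), p(p(cons(a, e))), cons(p(e), p(0)))), cons(p(a), p(e)))   [R2 at 2]
2. m(p(a), p(m(p(a), p(p(cons(a, e))), cons(p(e), p(0)))), cons(p(a), p(e)))  →  p(e)   [R2 at ε]

Reduce t₂ = m(m(p(a), m(p(a), p(a), cons(cons(cons(0, e), cons(0, 0)), p(0))), cons(0, p(a))), p(e), cons(cons(e, 0), m(p(a), p(e), cons(0, p(e))))):
1. m(m(p(a), m(p(a), p(a), cons(cons(cons(0, e), cons(0, 0)), p(0))), cons(0, p(a))), p(e), cons(cons(e, 0), m(p(a), p(e), cons(0, p(e)))))  →  m(m(p(a), p(0), cons(0, p(a))), p(e), cons(cons(e, 0), m(p(a), p(e), cons(0, p(e)))))   [R2 at 1.2]
2. m(m(p(a), p(0), cons(0, p(a))), p(e), cons(cons(e, 0), m(p(a), p(e), cons(0, p(e)))))  →  m(p(a), p(e), cons(cons(e, 0), m(p(a), p(e), cons(0, p(e)))))   [R2 at 1]
3. m(p(a), p(e), cons(cons(e, 0), m(p(a), p(e), cons(0, p(e)))))  →  m(p(a), p(e), cons(cons(e, 0), p(e)))   [R2 at 3.2]
4. m(p(a), p(e), cons(cons(e, 0), p(e)))  →  p(e)   [R2 at ε]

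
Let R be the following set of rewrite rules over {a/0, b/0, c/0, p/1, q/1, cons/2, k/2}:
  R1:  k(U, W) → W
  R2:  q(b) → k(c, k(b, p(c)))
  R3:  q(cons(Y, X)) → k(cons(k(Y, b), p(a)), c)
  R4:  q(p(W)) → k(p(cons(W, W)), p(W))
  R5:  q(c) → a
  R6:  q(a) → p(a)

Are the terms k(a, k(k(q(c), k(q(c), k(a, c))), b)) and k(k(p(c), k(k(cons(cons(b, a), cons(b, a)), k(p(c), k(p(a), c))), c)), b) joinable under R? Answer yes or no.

yes — NF(t₁) = b, NF(t₂) = b

Reduce t₁ = k(a, k(k(q(c), k(q(c), k(a, c))), b)):
1. k(a, k(k(q(c), k(q(c), k(a, c))), b))  →  k(k(q(c), k(q(c), k(a, c))), b)   [R1 at ε]
2. k(k(q(c), k(q(c), k(a, c))), b)  →  b   [R1 at ε]

Reduce t₂ = k(k(p(c), k(k(cons(cons(b, a), cons(b, a)), k(p(c), k(p(a), c))), c)), b):
1. k(k(p(c), k(k(cons(cons(b, a), cons(b, a)), k(p(c), k(p(a), c))), c)), b)  →  b   [R1 at ε]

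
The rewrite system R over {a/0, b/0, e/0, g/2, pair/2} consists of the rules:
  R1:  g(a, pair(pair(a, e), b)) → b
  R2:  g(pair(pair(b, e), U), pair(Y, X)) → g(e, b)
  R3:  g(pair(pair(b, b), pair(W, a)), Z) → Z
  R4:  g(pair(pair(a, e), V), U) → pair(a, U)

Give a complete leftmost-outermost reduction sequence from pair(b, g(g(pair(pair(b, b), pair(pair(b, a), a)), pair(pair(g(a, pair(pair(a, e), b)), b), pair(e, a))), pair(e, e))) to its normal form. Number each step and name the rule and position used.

pair(b, pair(e, e))

1. pair(b, g(g(pair(pair(b, b), pair(pair(b, a), a)), pair(pair(g(a, pair(pair(a, e), b)), b), pair(e, a))), pair(e, e)))  →  pair(b, g(pair(pair(g(a, pair(pair(a, e), b)), b), pair(e, a)), pair(e, e)))   [R3 at 2.1]
2. pair(b, g(pair(pair(g(a, pair(pair(a, e), b)), b), pair(e, a)), pair(e, e)))  →  pair(b, g(pair(pair(b, b), pair(e, a)), pair(e, e)))   [R1 at 2.1.1.1]
3. pair(b, g(pair(pair(b, b), pair(e, a)), pair(e, e)))  →  pair(b, pair(e, e))   [R3 at 2]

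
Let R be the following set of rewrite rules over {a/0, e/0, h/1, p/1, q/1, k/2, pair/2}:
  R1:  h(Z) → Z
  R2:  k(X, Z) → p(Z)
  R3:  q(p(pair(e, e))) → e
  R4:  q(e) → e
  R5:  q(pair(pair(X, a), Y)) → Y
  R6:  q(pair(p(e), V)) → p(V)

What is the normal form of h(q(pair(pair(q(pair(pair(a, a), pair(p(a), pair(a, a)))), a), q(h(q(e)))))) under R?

e

1. h(q(pair(pair(q(pair(pair(a, a), pair(p(a), pair(a, a)))), a), q(h(q(e))))))  →  q(pair(pair(q(pair(pair(a, a), pair(p(a), pair(a, a)))), a), q(h(q(e)))))   [R1 at ε]
2. q(pair(pair(q(pair(pair(a, a), pair(p(a), pair(a, a)))), a), q(h(q(e)))))  →  q(h(q(e)))   [R5 at ε]
3. q(h(q(e)))  →  q(q(e))   [R1 at 1]
4. q(q(e))  →  q(e)   [R4 at 1]
5. q(e)  →  e   [R4 at ε]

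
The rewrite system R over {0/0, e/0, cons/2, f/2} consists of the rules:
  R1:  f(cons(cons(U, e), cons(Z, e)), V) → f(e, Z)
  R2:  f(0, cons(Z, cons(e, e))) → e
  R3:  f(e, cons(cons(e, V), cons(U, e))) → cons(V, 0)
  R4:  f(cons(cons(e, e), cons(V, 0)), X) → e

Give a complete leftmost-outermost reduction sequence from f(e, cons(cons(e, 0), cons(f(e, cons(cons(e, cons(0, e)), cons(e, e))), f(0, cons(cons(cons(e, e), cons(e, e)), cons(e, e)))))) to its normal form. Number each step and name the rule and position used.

1. f(e, cons(cons(e, 0), cons(f(e, cons(cons(e, cons(0, e)), cons(e, e))), f(0, cons(cons(cons(e, e), cons(e, e)), cons(e, e))))))  →  f(e, cons(cons(e, 0), cons(cons(cons(0, e), 0), f(0, cons(cons(cons(e, e), cons(e, e)), cons(e, e))))))   [R3 at 2.2.1]
2. f(e, cons(cons(e, 0), cons(cons(cons(0, e), 0), f(0, cons(cons(cons(e, e), cons(e, e)), cons(e, e))))))  →  f(e, cons(cons(e, 0), cons(cons(cons(0, e), 0), e)))   [R2 at 2.2.2]
3. f(e, cons(cons(e, 0), cons(cons(cons(0, e), 0), e)))  →  cons(0, 0)   [R3 at ε]

cons(0, 0)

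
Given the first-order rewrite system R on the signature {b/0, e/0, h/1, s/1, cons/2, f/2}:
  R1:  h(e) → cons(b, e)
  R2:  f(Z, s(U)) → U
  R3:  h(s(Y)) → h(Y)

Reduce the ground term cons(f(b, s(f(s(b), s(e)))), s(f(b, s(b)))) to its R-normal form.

1. cons(f(b, s(f(s(b), s(e)))), s(f(b, s(b))))  →  cons(f(s(b), s(e)), s(f(b, s(b))))   [R2 at 1]
2. cons(f(s(b), s(e)), s(f(b, s(b))))  →  cons(e, s(f(b, s(b))))   [R2 at 1]
3. cons(e, s(f(b, s(b))))  →  cons(e, s(b))   [R2 at 2.1]

cons(e, s(b))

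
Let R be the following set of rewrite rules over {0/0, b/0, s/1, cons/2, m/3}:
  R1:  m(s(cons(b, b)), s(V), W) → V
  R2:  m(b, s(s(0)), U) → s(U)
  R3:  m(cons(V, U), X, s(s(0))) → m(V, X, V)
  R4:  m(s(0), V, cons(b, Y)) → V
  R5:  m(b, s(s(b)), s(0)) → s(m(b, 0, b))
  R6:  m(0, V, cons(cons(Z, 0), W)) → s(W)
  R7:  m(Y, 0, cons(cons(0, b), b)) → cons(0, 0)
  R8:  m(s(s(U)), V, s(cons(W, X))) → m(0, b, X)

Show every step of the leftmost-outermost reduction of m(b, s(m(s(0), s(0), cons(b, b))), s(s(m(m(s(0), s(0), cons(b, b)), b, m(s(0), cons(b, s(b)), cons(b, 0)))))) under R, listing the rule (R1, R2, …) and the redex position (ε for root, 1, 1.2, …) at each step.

s(s(s(b)))

1. m(b, s(m(s(0), s(0), cons(b, b))), s(s(m(m(s(0), s(0), cons(b, b)), b, m(s(0), cons(b, s(b)), cons(b, 0))))))  →  m(b, s(s(0)), s(s(m(m(s(0), s(0), cons(b, b)), b, m(s(0), cons(b, s(b)), cons(b, 0))))))   [R4 at 2.1]
2. m(b, s(s(0)), s(s(m(m(s(0), s(0), cons(b, b)), b, m(s(0), cons(b, s(b)), cons(b, 0))))))  →  s(s(s(m(m(s(0), s(0), cons(b, b)), b, m(s(0), cons(b, s(b)), cons(b, 0))))))   [R2 at ε]
3. s(s(s(m(m(s(0), s(0), cons(b, b)), b, m(s(0), cons(b, s(b)), cons(b, 0))))))  →  s(s(s(m(s(0), b, m(s(0), cons(b, s(b)), cons(b, 0))))))   [R4 at 1.1.1.1]
4. s(s(s(m(s(0), b, m(s(0), cons(b, s(b)), cons(b, 0))))))  →  s(s(s(m(s(0), b, cons(b, s(b))))))   [R4 at 1.1.1.3]
5. s(s(s(m(s(0), b, cons(b, s(b))))))  →  s(s(s(b)))   [R4 at 1.1.1]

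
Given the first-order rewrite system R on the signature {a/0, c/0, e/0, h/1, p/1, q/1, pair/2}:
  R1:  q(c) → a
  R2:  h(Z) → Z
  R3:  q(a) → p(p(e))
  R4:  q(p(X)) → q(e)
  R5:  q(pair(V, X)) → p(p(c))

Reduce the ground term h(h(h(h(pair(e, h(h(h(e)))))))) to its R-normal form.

1. h(h(h(h(pair(e, h(h(h(e))))))))  →  h(h(h(pair(e, h(h(h(e)))))))   [R2 at ε]
2. h(h(h(pair(e, h(h(h(e)))))))  →  h(h(pair(e, h(h(h(e))))))   [R2 at ε]
3. h(h(pair(e, h(h(h(e))))))  →  h(pair(e, h(h(h(e)))))   [R2 at ε]
4. h(pair(e, h(h(h(e)))))  →  pair(e, h(h(h(e))))   [R2 at ε]
5. pair(e, h(h(h(e))))  →  pair(e, h(h(e)))   [R2 at 2]
6. pair(e, h(h(e)))  →  pair(e, h(e))   [R2 at 2]
7. pair(e, h(e))  →  pair(e, e)   [R2 at 2]

pair(e, e)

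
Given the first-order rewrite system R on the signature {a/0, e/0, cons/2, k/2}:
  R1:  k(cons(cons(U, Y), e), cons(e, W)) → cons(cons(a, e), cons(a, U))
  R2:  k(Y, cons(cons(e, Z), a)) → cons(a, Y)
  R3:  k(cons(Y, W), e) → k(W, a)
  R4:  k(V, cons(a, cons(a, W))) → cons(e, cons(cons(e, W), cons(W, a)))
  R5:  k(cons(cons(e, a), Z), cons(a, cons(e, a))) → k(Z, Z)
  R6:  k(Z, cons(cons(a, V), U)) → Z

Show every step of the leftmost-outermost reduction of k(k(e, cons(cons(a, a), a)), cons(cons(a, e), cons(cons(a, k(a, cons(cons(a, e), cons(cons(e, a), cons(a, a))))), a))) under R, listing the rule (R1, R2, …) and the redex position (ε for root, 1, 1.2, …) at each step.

e

1. k(k(e, cons(cons(a, a), a)), cons(cons(a, e), cons(cons(a, k(a, cons(cons(a, e), cons(cons(e, a), cons(a, a))))), a)))  →  k(e, cons(cons(a, a), a))   [R6 at ε]
2. k(e, cons(cons(a, a), a))  →  e   [R6 at ε]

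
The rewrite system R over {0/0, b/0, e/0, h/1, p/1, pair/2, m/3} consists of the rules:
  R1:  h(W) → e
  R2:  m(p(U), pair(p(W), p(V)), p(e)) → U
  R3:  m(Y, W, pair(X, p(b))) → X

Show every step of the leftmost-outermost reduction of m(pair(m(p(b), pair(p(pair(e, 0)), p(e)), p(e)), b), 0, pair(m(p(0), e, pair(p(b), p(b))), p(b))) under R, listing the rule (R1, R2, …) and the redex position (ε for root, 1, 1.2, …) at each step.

p(b)

1. m(pair(m(p(b), pair(p(pair(e, 0)), p(e)), p(e)), b), 0, pair(m(p(0), e, pair(p(b), p(b))), p(b)))  →  m(p(0), e, pair(p(b), p(b)))   [R3 at ε]
2. m(p(0), e, pair(p(b), p(b)))  →  p(b)   [R3 at ε]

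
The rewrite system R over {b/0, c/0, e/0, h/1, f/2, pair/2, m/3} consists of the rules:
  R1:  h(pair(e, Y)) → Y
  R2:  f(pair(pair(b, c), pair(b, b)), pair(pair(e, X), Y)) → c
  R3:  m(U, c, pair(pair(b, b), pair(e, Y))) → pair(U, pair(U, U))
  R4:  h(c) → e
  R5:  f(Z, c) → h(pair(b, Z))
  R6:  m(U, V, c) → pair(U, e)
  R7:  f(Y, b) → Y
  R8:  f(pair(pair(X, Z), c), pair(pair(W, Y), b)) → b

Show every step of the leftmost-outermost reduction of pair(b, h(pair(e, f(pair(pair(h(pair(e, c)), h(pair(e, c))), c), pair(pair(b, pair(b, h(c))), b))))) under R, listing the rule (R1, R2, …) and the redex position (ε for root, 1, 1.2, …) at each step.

pair(b, b)

1. pair(b, h(pair(e, f(pair(pair(h(pair(e, c)), h(pair(e, c))), c), pair(pair(b, pair(b, h(c))), b)))))  →  pair(b, f(pair(pair(h(pair(e, c)), h(pair(e, c))), c), pair(pair(b, pair(b, h(c))), b)))   [R1 at 2]
2. pair(b, f(pair(pair(h(pair(e, c)), h(pair(e, c))), c), pair(pair(b, pair(b, h(c))), b)))  →  pair(b, b)   [R8 at 2]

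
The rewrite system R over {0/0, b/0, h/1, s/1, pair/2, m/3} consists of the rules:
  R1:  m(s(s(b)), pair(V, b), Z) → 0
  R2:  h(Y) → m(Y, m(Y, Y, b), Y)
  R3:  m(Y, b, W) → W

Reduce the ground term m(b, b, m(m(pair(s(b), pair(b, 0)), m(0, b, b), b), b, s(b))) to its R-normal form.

s(b)

1. m(b, b, m(m(pair(s(b), pair(b, 0)), m(0, b, b), b), b, s(b)))  →  m(m(pair(s(b), pair(b, 0)), m(0, b, b), b), b, s(b))   [R3 at ε]
2. m(m(pair(s(b), pair(b, 0)), m(0, b, b), b), b, s(b))  →  s(b)   [R3 at ε]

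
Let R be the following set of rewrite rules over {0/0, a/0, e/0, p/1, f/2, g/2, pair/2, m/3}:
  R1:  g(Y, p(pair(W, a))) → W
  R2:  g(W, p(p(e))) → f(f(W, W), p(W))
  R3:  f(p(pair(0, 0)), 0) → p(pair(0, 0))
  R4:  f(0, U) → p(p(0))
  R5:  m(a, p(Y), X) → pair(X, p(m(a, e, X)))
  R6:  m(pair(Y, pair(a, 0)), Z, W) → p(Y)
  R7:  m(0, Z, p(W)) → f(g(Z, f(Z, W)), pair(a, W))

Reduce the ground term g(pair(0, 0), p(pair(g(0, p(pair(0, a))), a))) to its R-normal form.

1. g(pair(0, 0), p(pair(g(0, p(pair(0, a))), a)))  →  g(0, p(pair(0, a)))   [R1 at ε]
2. g(0, p(pair(0, a)))  →  0   [R1 at ε]

0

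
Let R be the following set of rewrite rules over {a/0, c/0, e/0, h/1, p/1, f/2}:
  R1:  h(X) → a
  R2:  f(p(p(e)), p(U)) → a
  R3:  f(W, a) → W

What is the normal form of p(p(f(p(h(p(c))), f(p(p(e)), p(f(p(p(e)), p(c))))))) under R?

1. p(p(f(p(h(p(c))), f(p(p(e)), p(f(p(p(e)), p(c)))))))  →  p(p(f(p(a), f(p(p(e)), p(f(p(p(e)), p(c)))))))   [R1 at 1.1.1.1]
2. p(p(f(p(a), f(p(p(e)), p(f(p(p(e)), p(c)))))))  →  p(p(f(p(a), a)))   [R2 at 1.1.2]
3. p(p(f(p(a), a)))  →  p(p(p(a)))   [R3 at 1.1]

p(p(p(a)))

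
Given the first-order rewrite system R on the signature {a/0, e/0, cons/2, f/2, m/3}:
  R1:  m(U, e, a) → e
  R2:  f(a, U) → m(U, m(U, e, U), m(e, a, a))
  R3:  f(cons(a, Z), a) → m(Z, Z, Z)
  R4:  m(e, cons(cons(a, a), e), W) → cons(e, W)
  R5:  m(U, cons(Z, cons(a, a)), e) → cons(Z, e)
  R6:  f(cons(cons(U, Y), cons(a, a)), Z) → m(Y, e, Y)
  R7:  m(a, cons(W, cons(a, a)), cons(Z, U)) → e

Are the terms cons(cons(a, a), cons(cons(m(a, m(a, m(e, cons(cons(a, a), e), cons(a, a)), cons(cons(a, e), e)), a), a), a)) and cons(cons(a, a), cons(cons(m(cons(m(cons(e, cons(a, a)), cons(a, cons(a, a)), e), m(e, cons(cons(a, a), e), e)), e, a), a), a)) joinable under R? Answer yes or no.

yes — NF(t₁) = cons(cons(a, a), cons(cons(e, a), a)), NF(t₂) = cons(cons(a, a), cons(cons(e, a), a))

Reduce t₁ = cons(cons(a, a), cons(cons(m(a, m(a, m(e, cons(cons(a, a), e), cons(a, a)), cons(cons(a, e), e)), a), a), a)):
1. cons(cons(a, a), cons(cons(m(a, m(a, m(e, cons(cons(a, a), e), cons(a, a)), cons(cons(a, e), e)), a), a), a))  →  cons(cons(a, a), cons(cons(m(a, m(a, cons(e, cons(a, a)), cons(cons(a, e), e)), a), a), a))   [R4 at 2.1.1.2.2]
2. cons(cons(a, a), cons(cons(m(a, m(a, cons(e, cons(a, a)), cons(cons(a, e), e)), a), a), a))  →  cons(cons(a, a), cons(cons(m(a, e, a), a), a))   [R7 at 2.1.1.2]
3. cons(cons(a, a), cons(cons(m(a, e, a), a), a))  →  cons(cons(a, a), cons(cons(e, a), a))   [R1 at 2.1.1]

Reduce t₂ = cons(cons(a, a), cons(cons(m(cons(m(cons(e, cons(a, a)), cons(a, cons(a, a)), e), m(e, cons(cons(a, a), e), e)), e, a), a), a)):
1. cons(cons(a, a), cons(cons(m(cons(m(cons(e, cons(a, a)), cons(a, cons(a, a)), e), m(e, cons(cons(a, a), e), e)), e, a), a), a))  →  cons(cons(a, a), cons(cons(e, a), a))   [R1 at 2.1.1]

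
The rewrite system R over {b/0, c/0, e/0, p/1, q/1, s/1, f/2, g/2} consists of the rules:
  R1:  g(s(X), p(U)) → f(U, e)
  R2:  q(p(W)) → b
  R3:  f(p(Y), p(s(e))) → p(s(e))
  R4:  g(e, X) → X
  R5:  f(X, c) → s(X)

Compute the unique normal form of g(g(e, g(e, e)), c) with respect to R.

c

1. g(g(e, g(e, e)), c)  →  g(g(e, e), c)   [R4 at 1]
2. g(g(e, e), c)  →  g(e, c)   [R4 at 1]
3. g(e, c)  →  c   [R4 at ε]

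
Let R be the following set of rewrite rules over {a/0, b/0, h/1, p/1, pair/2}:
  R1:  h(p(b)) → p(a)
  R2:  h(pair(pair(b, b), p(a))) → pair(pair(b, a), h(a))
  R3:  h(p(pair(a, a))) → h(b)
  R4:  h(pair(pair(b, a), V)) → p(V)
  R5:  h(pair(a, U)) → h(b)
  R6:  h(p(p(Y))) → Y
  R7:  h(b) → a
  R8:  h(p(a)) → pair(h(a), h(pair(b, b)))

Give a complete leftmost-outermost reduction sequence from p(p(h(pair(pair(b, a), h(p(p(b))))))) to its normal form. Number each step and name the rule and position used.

p(p(p(b)))

1. p(p(h(pair(pair(b, a), h(p(p(b)))))))  →  p(p(p(h(p(p(b))))))   [R4 at 1.1]
2. p(p(p(h(p(p(b))))))  →  p(p(p(b)))   [R6 at 1.1.1]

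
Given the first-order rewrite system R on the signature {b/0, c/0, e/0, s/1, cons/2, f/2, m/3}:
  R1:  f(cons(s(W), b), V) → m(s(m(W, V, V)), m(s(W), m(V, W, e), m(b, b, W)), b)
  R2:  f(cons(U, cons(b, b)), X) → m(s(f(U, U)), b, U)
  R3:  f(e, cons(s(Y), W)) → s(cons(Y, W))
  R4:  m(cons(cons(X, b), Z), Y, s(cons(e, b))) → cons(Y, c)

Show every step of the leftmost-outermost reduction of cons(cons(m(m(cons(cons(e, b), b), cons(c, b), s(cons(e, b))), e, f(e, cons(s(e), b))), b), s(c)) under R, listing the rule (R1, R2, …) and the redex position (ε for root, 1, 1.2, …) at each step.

cons(cons(cons(e, c), b), s(c))

1. cons(cons(m(m(cons(cons(e, b), b), cons(c, b), s(cons(e, b))), e, f(e, cons(s(e), b))), b), s(c))  →  cons(cons(m(cons(cons(c, b), c), e, f(e, cons(s(e), b))), b), s(c))   [R4 at 1.1.1]
2. cons(cons(m(cons(cons(c, b), c), e, f(e, cons(s(e), b))), b), s(c))  →  cons(cons(m(cons(cons(c, b), c), e, s(cons(e, b))), b), s(c))   [R3 at 1.1.3]
3. cons(cons(m(cons(cons(c, b), c), e, s(cons(e, b))), b), s(c))  →  cons(cons(cons(e, c), b), s(c))   [R4 at 1.1]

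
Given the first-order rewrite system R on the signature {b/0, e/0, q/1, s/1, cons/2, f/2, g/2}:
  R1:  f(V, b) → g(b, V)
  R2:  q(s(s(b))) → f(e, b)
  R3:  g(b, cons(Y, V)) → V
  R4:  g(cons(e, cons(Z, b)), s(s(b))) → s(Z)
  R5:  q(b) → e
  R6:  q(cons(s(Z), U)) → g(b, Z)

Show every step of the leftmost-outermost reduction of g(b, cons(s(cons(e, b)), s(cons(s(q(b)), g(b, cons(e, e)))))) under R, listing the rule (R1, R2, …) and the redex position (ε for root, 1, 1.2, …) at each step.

s(cons(s(e), e))

1. g(b, cons(s(cons(e, b)), s(cons(s(q(b)), g(b, cons(e, e))))))  →  s(cons(s(q(b)), g(b, cons(e, e))))   [R3 at ε]
2. s(cons(s(q(b)), g(b, cons(e, e))))  →  s(cons(s(e), g(b, cons(e, e))))   [R5 at 1.1.1]
3. s(cons(s(e), g(b, cons(e, e))))  →  s(cons(s(e), e))   [R3 at 1.2]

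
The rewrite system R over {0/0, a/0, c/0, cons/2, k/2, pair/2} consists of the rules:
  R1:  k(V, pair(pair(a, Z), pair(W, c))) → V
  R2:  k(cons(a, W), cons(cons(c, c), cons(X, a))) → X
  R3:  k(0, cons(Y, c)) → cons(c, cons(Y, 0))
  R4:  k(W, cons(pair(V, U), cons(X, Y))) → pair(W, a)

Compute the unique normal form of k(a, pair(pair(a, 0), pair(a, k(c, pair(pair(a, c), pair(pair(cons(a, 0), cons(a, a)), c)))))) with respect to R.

a

1. k(a, pair(pair(a, 0), pair(a, k(c, pair(pair(a, c), pair(pair(cons(a, 0), cons(a, a)), c))))))  →  k(a, pair(pair(a, 0), pair(a, c)))   [R1 at 2.2.2]
2. k(a, pair(pair(a, 0), pair(a, c)))  →  a   [R1 at ε]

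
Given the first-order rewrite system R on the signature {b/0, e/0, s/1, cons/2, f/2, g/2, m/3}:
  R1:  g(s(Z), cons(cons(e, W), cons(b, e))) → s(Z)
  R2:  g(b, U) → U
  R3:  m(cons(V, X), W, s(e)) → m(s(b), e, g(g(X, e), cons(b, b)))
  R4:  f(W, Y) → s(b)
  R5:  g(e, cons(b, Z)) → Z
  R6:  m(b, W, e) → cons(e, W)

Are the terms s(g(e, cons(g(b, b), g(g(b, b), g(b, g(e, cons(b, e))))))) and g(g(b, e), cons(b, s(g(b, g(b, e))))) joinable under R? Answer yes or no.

yes — NF(t₁) = s(e), NF(t₂) = s(e)

Reduce t₁ = s(g(e, cons(g(b, b), g(g(b, b), g(b, g(e, cons(b, e))))))):
1. s(g(e, cons(g(b, b), g(g(b, b), g(b, g(e, cons(b, e)))))))  →  s(g(e, cons(b, g(g(b, b), g(b, g(e, cons(b, e)))))))   [R2 at 1.2.1]
2. s(g(e, cons(b, g(g(b, b), g(b, g(e, cons(b, e)))))))  →  s(g(g(b, b), g(b, g(e, cons(b, e)))))   [R5 at 1]
3. s(g(g(b, b), g(b, g(e, cons(b, e)))))  →  s(g(b, g(b, g(e, cons(b, e)))))   [R2 at 1.1]
4. s(g(b, g(b, g(e, cons(b, e)))))  →  s(g(b, g(e, cons(b, e))))   [R2 at 1]
5. s(g(b, g(e, cons(b, e))))  →  s(g(e, cons(b, e)))   [R2 at 1]
6. s(g(e, cons(b, e)))  →  s(e)   [R5 at 1]

Reduce t₂ = g(g(b, e), cons(b, s(g(b, g(b, e))))):
1. g(g(b, e), cons(b, s(g(b, g(b, e)))))  →  g(e, cons(b, s(g(b, g(b, e)))))   [R2 at 1]
2. g(e, cons(b, s(g(b, g(b, e)))))  →  s(g(b, g(b, e)))   [R5 at ε]
3. s(g(b, g(b, e)))  →  s(g(b, e))   [R2 at 1]
4. s(g(b, e))  →  s(e)   [R2 at 1]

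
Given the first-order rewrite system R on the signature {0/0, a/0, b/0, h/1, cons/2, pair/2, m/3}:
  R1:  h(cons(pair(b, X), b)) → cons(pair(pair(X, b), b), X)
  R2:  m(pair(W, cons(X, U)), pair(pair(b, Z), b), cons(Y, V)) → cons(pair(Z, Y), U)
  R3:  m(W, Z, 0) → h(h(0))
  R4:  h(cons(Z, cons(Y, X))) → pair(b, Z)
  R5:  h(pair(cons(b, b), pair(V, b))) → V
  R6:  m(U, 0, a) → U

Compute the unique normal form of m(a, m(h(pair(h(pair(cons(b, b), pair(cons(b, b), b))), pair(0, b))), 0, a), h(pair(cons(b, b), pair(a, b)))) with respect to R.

1. m(a, m(h(pair(h(pair(cons(b, b), pair(cons(b, b), b))), pair(0, b))), 0, a), h(pair(cons(b, b), pair(a, b))))  →  m(a, h(pair(h(pair(cons(b, b), pair(cons(b, b), b))), pair(0, b))), h(pair(cons(b, b), pair(a, b))))   [R6 at 2]
2. m(a, h(pair(h(pair(cons(b, b), pair(cons(b, b), b))), pair(0, b))), h(pair(cons(b, b), pair(a, b))))  →  m(a, h(pair(cons(b, b), pair(0, b))), h(pair(cons(b, b), pair(a, b))))   [R5 at 2.1.1]
3. m(a, h(pair(cons(b, b), pair(0, b))), h(pair(cons(b, b), pair(a, b))))  →  m(a, 0, h(pair(cons(b, b), pair(a, b))))   [R5 at 2]
4. m(a, 0, h(pair(cons(b, b), pair(a, b))))  →  m(a, 0, a)   [R5 at 3]
5. m(a, 0, a)  →  a   [R6 at ε]

a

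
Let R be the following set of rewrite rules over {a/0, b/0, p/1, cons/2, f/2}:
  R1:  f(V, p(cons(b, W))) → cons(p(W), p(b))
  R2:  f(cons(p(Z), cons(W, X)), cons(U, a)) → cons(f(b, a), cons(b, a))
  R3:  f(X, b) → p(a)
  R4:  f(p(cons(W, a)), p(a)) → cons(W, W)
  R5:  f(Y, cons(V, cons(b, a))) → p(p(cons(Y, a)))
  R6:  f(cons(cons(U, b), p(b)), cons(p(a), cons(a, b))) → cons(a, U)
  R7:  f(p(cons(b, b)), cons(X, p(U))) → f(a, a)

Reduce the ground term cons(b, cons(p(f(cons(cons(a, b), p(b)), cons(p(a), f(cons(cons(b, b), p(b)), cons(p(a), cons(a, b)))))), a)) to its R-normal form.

cons(b, cons(p(cons(a, a)), a))

1. cons(b, cons(p(f(cons(cons(a, b), p(b)), cons(p(a), f(cons(cons(b, b), p(b)), cons(p(a), cons(a, b)))))), a))  →  cons(b, cons(p(f(cons(cons(a, b), p(b)), cons(p(a), cons(a, b)))), a))   [R6 at 2.1.1.2.2]
2. cons(b, cons(p(f(cons(cons(a, b), p(b)), cons(p(a), cons(a, b)))), a))  →  cons(b, cons(p(cons(a, a)), a))   [R6 at 2.1.1]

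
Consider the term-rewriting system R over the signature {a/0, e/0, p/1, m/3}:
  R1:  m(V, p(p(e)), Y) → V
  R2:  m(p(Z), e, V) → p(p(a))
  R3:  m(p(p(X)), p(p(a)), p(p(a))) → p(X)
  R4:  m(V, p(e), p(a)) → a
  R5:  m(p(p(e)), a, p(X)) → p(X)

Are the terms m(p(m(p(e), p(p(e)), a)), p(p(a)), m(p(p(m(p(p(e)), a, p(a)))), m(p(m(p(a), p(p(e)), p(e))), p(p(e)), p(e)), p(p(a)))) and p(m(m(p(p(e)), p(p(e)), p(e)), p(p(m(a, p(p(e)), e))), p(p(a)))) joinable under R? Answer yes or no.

no — NF(t₁) = p(e), NF(t₂) = p(p(e))

Reduce t₁ = m(p(m(p(e), p(p(e)), a)), p(p(a)), m(p(p(m(p(p(e)), a, p(a)))), m(p(m(p(a), p(p(e)), p(e))), p(p(e)), p(e)), p(p(a)))):
1. m(p(m(p(e), p(p(e)), a)), p(p(a)), m(p(p(m(p(p(e)), a, p(a)))), m(p(m(p(a), p(p(e)), p(e))), p(p(e)), p(e)), p(p(a))))  →  m(p(p(e)), p(p(a)), m(p(p(m(p(p(e)), a, p(a)))), m(p(m(p(a), p(p(e)), p(e))), p(p(e)), p(e)), p(p(a))))   [R1 at 1.1]
2. m(p(p(e)), p(p(a)), m(p(p(m(p(p(e)), a, p(a)))), m(p(m(p(a), p(p(e)), p(e))), p(p(e)), p(e)), p(p(a))))  →  m(p(p(e)), p(p(a)), m(p(p(p(a))), m(p(m(p(a), p(p(e)), p(e))), p(p(e)), p(e)), p(p(a))))   [R5 at 3.1.1.1]
3. m(p(p(e)), p(p(a)), m(p(p(p(a))), m(p(m(p(a), p(p(e)), p(e))), p(p(e)), p(e)), p(p(a))))  →  m(p(p(e)), p(p(a)), m(p(p(p(a))), p(m(p(a), p(p(e)), p(e))), p(p(a))))   [R1 at 3.2]
4. m(p(p(e)), p(p(a)), m(p(p(p(a))), p(m(p(a), p(p(e)), p(e))), p(p(a))))  →  m(p(p(e)), p(p(a)), m(p(p(p(a))), p(p(a)), p(p(a))))   [R1 at 3.2.1]
5. m(p(p(e)), p(p(a)), m(p(p(p(a))), p(p(a)), p(p(a))))  →  m(p(p(e)), p(p(a)), p(p(a)))   [R3 at 3]
6. m(p(p(e)), p(p(a)), p(p(a)))  →  p(e)   [R3 at ε]

Reduce t₂ = p(m(m(p(p(e)), p(p(e)), p(e)), p(p(m(a, p(p(e)), e))), p(p(a)))):
1. p(m(m(p(p(e)), p(p(e)), p(e)), p(p(m(a, p(p(e)), e))), p(p(a))))  →  p(m(p(p(e)), p(p(m(a, p(p(e)), e))), p(p(a))))   [R1 at 1.1]
2. p(m(p(p(e)), p(p(m(a, p(p(e)), e))), p(p(a))))  →  p(m(p(p(e)), p(p(a)), p(p(a))))   [R1 at 1.2.1.1]
3. p(m(p(p(e)), p(p(a)), p(p(a))))  →  p(p(e))   [R3 at 1]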